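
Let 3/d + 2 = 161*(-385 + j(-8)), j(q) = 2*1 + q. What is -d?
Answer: 3/62953 ≈ 4.7655e-5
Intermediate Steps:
j(q) = 2 + q
d = -3/62953 (d = 3/(-2 + 161*(-385 + (2 - 8))) = 3/(-2 + 161*(-385 - 6)) = 3/(-2 + 161*(-391)) = 3/(-2 - 62951) = 3/(-62953) = 3*(-1/62953) = -3/62953 ≈ -4.7655e-5)
-d = -1*(-3/62953) = 3/62953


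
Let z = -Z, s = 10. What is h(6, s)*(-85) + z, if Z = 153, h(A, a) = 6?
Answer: -663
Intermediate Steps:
z = -153 (z = -1*153 = -153)
h(6, s)*(-85) + z = 6*(-85) - 153 = -510 - 153 = -663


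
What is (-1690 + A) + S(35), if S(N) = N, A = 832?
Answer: -823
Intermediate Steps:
(-1690 + A) + S(35) = (-1690 + 832) + 35 = -858 + 35 = -823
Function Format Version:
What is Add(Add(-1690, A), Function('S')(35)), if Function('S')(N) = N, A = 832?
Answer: -823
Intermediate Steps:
Add(Add(-1690, A), Function('S')(35)) = Add(Add(-1690, 832), 35) = Add(-858, 35) = -823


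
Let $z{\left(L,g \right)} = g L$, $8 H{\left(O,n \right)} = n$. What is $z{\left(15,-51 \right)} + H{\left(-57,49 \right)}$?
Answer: $- \frac{6071}{8} \approx -758.88$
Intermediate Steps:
$H{\left(O,n \right)} = \frac{n}{8}$
$z{\left(L,g \right)} = L g$
$z{\left(15,-51 \right)} + H{\left(-57,49 \right)} = 15 \left(-51\right) + \frac{1}{8} \cdot 49 = -765 + \frac{49}{8} = - \frac{6071}{8}$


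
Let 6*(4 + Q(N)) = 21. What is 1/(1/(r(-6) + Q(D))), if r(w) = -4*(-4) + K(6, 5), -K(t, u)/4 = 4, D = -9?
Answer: -½ ≈ -0.50000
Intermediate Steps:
K(t, u) = -16 (K(t, u) = -4*4 = -16)
r(w) = 0 (r(w) = -4*(-4) - 16 = 16 - 16 = 0)
Q(N) = -½ (Q(N) = -4 + (⅙)*21 = -4 + 7/2 = -½)
1/(1/(r(-6) + Q(D))) = 1/(1/(0 - ½)) = 1/(1/(-½)) = 1/(-2) = -½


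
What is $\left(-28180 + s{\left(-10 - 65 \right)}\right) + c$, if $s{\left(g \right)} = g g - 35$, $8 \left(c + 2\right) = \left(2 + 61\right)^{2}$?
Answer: $- \frac{176767}{8} \approx -22096.0$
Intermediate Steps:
$c = \frac{3953}{8}$ ($c = -2 + \frac{\left(2 + 61\right)^{2}}{8} = -2 + \frac{63^{2}}{8} = -2 + \frac{1}{8} \cdot 3969 = -2 + \frac{3969}{8} = \frac{3953}{8} \approx 494.13$)
$s{\left(g \right)} = -35 + g^{2}$ ($s{\left(g \right)} = g^{2} - 35 = -35 + g^{2}$)
$\left(-28180 + s{\left(-10 - 65 \right)}\right) + c = \left(-28180 - \left(35 - \left(-10 - 65\right)^{2}\right)\right) + \frac{3953}{8} = \left(-28180 - \left(35 - \left(-75\right)^{2}\right)\right) + \frac{3953}{8} = \left(-28180 + \left(-35 + 5625\right)\right) + \frac{3953}{8} = \left(-28180 + 5590\right) + \frac{3953}{8} = -22590 + \frac{3953}{8} = - \frac{176767}{8}$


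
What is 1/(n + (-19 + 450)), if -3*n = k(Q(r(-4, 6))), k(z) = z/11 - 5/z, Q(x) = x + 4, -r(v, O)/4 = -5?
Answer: 792/340831 ≈ 0.0023237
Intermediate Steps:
r(v, O) = 20 (r(v, O) = -4*(-5) = 20)
Q(x) = 4 + x
k(z) = -5/z + z/11 (k(z) = z*(1/11) - 5/z = z/11 - 5/z = -5/z + z/11)
n = -521/792 (n = -(-5/(4 + 20) + (4 + 20)/11)/3 = -(-5/24 + (1/11)*24)/3 = -(-5*1/24 + 24/11)/3 = -(-5/24 + 24/11)/3 = -1/3*521/264 = -521/792 ≈ -0.65783)
1/(n + (-19 + 450)) = 1/(-521/792 + (-19 + 450)) = 1/(-521/792 + 431) = 1/(340831/792) = 792/340831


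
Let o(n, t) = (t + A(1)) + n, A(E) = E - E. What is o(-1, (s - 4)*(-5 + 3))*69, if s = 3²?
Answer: -759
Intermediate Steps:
A(E) = 0
s = 9
o(n, t) = n + t (o(n, t) = (t + 0) + n = t + n = n + t)
o(-1, (s - 4)*(-5 + 3))*69 = (-1 + (9 - 4)*(-5 + 3))*69 = (-1 + 5*(-2))*69 = (-1 - 10)*69 = -11*69 = -759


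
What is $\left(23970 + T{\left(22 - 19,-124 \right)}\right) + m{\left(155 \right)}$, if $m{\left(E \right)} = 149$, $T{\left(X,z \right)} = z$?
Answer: $23995$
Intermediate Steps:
$\left(23970 + T{\left(22 - 19,-124 \right)}\right) + m{\left(155 \right)} = \left(23970 - 124\right) + 149 = 23846 + 149 = 23995$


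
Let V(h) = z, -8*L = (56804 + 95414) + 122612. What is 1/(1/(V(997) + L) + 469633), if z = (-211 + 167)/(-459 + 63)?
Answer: 1236731/580809689687 ≈ 2.1293e-6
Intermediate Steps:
L = -137415/4 (L = -((56804 + 95414) + 122612)/8 = -(152218 + 122612)/8 = -⅛*274830 = -137415/4 ≈ -34354.)
z = ⅑ (z = -44/(-396) = -44*(-1/396) = ⅑ ≈ 0.11111)
V(h) = ⅑
1/(1/(V(997) + L) + 469633) = 1/(1/(⅑ - 137415/4) + 469633) = 1/(1/(-1236731/36) + 469633) = 1/(-36/1236731 + 469633) = 1/(580809689687/1236731) = 1236731/580809689687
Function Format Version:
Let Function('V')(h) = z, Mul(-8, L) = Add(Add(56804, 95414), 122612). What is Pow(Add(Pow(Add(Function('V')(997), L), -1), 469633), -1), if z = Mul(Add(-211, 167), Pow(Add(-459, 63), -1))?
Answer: Rational(1236731, 580809689687) ≈ 2.1293e-6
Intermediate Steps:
L = Rational(-137415, 4) (L = Mul(Rational(-1, 8), Add(Add(56804, 95414), 122612)) = Mul(Rational(-1, 8), Add(152218, 122612)) = Mul(Rational(-1, 8), 274830) = Rational(-137415, 4) ≈ -34354.)
z = Rational(1, 9) (z = Mul(-44, Pow(-396, -1)) = Mul(-44, Rational(-1, 396)) = Rational(1, 9) ≈ 0.11111)
Function('V')(h) = Rational(1, 9)
Pow(Add(Pow(Add(Function('V')(997), L), -1), 469633), -1) = Pow(Add(Pow(Add(Rational(1, 9), Rational(-137415, 4)), -1), 469633), -1) = Pow(Add(Pow(Rational(-1236731, 36), -1), 469633), -1) = Pow(Add(Rational(-36, 1236731), 469633), -1) = Pow(Rational(580809689687, 1236731), -1) = Rational(1236731, 580809689687)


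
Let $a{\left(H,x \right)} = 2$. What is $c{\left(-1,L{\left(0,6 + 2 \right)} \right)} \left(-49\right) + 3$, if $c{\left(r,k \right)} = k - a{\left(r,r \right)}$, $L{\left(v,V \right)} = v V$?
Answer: $101$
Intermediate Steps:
$L{\left(v,V \right)} = V v$
$c{\left(r,k \right)} = -2 + k$ ($c{\left(r,k \right)} = k - 2 = -2 + k$)
$c{\left(-1,L{\left(0,6 + 2 \right)} \right)} \left(-49\right) + 3 = \left(-2 + \left(6 + 2\right) 0\right) \left(-49\right) + 3 = \left(-2 + 8 \cdot 0\right) \left(-49\right) + 3 = \left(-2 + 0\right) \left(-49\right) + 3 = \left(-2\right) \left(-49\right) + 3 = 98 + 3 = 101$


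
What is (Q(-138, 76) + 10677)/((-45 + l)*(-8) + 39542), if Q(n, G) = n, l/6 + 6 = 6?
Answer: 10539/39902 ≈ 0.26412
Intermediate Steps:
l = 0 (l = -36 + 6*6 = -36 + 36 = 0)
(Q(-138, 76) + 10677)/((-45 + l)*(-8) + 39542) = (-138 + 10677)/((-45 + 0)*(-8) + 39542) = 10539/(-45*(-8) + 39542) = 10539/(360 + 39542) = 10539/39902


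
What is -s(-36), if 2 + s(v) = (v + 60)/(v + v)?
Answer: 7/3 ≈ 2.3333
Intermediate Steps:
s(v) = -2 + (60 + v)/(2*v) (s(v) = -2 + (v + 60)/(v + v) = -2 + (60 + v)/((2*v)) = -2 + (60 + v)*(1/(2*v)) = -2 + (60 + v)/(2*v))
-s(-36) = -(-3/2 + 30/(-36)) = -(-3/2 + 30*(-1/36)) = -(-3/2 - 5/6) = -1*(-7/3) = 7/3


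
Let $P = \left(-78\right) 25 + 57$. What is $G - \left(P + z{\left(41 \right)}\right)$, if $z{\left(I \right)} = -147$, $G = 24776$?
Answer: $26816$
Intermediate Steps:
$P = -1893$ ($P = -1950 + 57 = -1893$)
$G - \left(P + z{\left(41 \right)}\right) = 24776 - \left(-1893 - 147\right) = 24776 - -2040 = 24776 + 2040 = 26816$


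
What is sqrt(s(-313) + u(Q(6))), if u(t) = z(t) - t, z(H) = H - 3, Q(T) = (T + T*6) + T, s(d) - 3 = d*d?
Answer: 313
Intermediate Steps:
s(d) = 3 + d**2 (s(d) = 3 + d*d = 3 + d**2)
Q(T) = 8*T (Q(T) = (T + 6*T) + T = 7*T + T = 8*T)
z(H) = -3 + H
u(t) = -3 (u(t) = (-3 + t) - t = -3)
sqrt(s(-313) + u(Q(6))) = sqrt((3 + (-313)**2) - 3) = sqrt((3 + 97969) - 3) = sqrt(97972 - 3) = sqrt(97969) = 313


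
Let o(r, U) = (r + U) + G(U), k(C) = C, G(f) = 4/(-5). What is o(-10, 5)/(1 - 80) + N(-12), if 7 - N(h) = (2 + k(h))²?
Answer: -36706/395 ≈ -92.927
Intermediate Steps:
G(f) = -⅘ (G(f) = 4*(-⅕) = -⅘)
N(h) = 7 - (2 + h)²
o(r, U) = -⅘ + U + r (o(r, U) = (r + U) - ⅘ = (U + r) - ⅘ = -⅘ + U + r)
o(-10, 5)/(1 - 80) + N(-12) = (-⅘ + 5 - 10)/(1 - 80) + (7 - (2 - 12)²) = -29/5/(-79) + (7 - 1*(-10)²) = -29/5*(-1/79) + (7 - 1*100) = 29/395 + (7 - 100) = 29/395 - 93 = -36706/395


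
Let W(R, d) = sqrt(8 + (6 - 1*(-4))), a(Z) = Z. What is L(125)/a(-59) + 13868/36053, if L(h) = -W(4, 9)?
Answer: 13868/36053 + 3*sqrt(2)/59 ≈ 0.45656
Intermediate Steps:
W(R, d) = 3*sqrt(2) (W(R, d) = sqrt(8 + (6 + 4)) = sqrt(8 + 10) = sqrt(18) = 3*sqrt(2))
L(h) = -3*sqrt(2)
L(125)/a(-59) + 13868/36053 = -3*sqrt(2)/(-59) + 13868/36053 = -3*sqrt(2)*(-1/59) + 13868*(1/36053) = 3*sqrt(2)/59 + 13868/36053 = 13868/36053 + 3*sqrt(2)/59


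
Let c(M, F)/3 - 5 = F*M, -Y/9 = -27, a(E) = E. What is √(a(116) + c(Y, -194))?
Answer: I*√141295 ≈ 375.89*I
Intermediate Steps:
Y = 243 (Y = -9*(-27) = 243)
c(M, F) = 15 + 3*F*M (c(M, F) = 15 + 3*(F*M) = 15 + 3*F*M)
√(a(116) + c(Y, -194)) = √(116 + (15 + 3*(-194)*243)) = √(116 + (15 - 141426)) = √(116 - 141411) = √(-141295) = I*√141295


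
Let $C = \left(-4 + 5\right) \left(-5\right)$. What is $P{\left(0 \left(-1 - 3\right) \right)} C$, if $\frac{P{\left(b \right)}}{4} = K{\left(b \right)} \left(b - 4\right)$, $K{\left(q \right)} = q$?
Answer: $0$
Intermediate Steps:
$C = -5$ ($C = 1 \left(-5\right) = -5$)
$P{\left(b \right)} = 4 b \left(-4 + b\right)$ ($P{\left(b \right)} = 4 b \left(b - 4\right) = 4 b \left(-4 + b\right)$)
$P{\left(0 \left(-1 - 3\right) \right)} C = 4 \cdot 0 \left(-1 - 3\right) \left(-4 + 0 \left(-1 - 3\right)\right) \left(-5\right) = 4 \cdot 0 \left(-4\right) \left(-4 + 0 \left(-4\right)\right) \left(-5\right) = 4 \cdot 0 \left(-4 + 0\right) \left(-5\right) = 4 \cdot 0 \left(-4\right) \left(-5\right) = 0 \left(-5\right) = 0$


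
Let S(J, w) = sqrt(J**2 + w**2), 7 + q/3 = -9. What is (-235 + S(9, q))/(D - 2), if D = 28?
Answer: -235/26 + 3*sqrt(265)/26 ≈ -7.1601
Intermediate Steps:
q = -48 (q = -21 + 3*(-9) = -21 - 27 = -48)
(-235 + S(9, q))/(D - 2) = (-235 + sqrt(9**2 + (-48)**2))/(28 - 2) = (-235 + sqrt(81 + 2304))/26 = (-235 + sqrt(2385))*(1/26) = (-235 + 3*sqrt(265))*(1/26) = -235/26 + 3*sqrt(265)/26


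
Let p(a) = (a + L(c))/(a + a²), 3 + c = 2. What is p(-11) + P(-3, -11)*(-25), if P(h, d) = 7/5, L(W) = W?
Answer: -1931/55 ≈ -35.109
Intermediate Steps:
c = -1 (c = -3 + 2 = -1)
P(h, d) = 7/5 (P(h, d) = 7*(⅕) = 7/5)
p(a) = (-1 + a)/(a + a²) (p(a) = (a - 1)/(a + a²) = (-1 + a)/(a + a²))
p(-11) + P(-3, -11)*(-25) = (-1 - 11)/((-11)*(1 - 11)) + (7/5)*(-25) = -1/11*(-12)/(-10) - 35 = -1/11*(-⅒)*(-12) - 35 = -6/55 - 35 = -1931/55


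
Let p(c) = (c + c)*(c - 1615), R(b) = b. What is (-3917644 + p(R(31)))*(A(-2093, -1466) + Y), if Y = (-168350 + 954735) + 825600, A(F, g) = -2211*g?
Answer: -19490178685972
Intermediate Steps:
Y = 1611985 (Y = 786385 + 825600 = 1611985)
p(c) = 2*c*(-1615 + c) (p(c) = (2*c)*(-1615 + c) = 2*c*(-1615 + c))
(-3917644 + p(R(31)))*(A(-2093, -1466) + Y) = (-3917644 + 2*31*(-1615 + 31))*(-2211*(-1466) + 1611985) = (-3917644 + 2*31*(-1584))*(3241326 + 1611985) = (-3917644 - 98208)*4853311 = -4015852*4853311 = -19490178685972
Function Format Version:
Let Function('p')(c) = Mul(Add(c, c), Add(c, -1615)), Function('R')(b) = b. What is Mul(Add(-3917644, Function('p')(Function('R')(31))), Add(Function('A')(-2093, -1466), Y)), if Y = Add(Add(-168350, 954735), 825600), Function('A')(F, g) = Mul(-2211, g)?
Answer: -19490178685972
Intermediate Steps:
Y = 1611985 (Y = Add(786385, 825600) = 1611985)
Function('p')(c) = Mul(2, c, Add(-1615, c)) (Function('p')(c) = Mul(Mul(2, c), Add(-1615, c)) = Mul(2, c, Add(-1615, c)))
Mul(Add(-3917644, Function('p')(Function('R')(31))), Add(Function('A')(-2093, -1466), Y)) = Mul(Add(-3917644, Mul(2, 31, Add(-1615, 31))), Add(Mul(-2211, -1466), 1611985)) = Mul(Add(-3917644, Mul(2, 31, -1584)), Add(3241326, 1611985)) = Mul(Add(-3917644, -98208), 4853311) = Mul(-4015852, 4853311) = -19490178685972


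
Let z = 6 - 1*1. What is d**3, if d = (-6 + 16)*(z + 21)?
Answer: 17576000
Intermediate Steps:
z = 5 (z = 6 - 1 = 5)
d = 260 (d = (-6 + 16)*(5 + 21) = 10*26 = 260)
d**3 = 260**3 = 17576000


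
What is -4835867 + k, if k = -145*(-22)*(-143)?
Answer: -5292037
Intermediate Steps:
k = -456170 (k = 3190*(-143) = -456170)
-4835867 + k = -4835867 - 456170 = -5292037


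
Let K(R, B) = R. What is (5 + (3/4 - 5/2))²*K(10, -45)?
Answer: 845/8 ≈ 105.63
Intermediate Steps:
(5 + (3/4 - 5/2))²*K(10, -45) = (5 + (3/4 - 5/2))²*10 = (5 + (3*(¼) - 5*½))²*10 = (5 + (¾ - 5/2))²*10 = (5 - 7/4)²*10 = (13/4)²*10 = (169/16)*10 = 845/8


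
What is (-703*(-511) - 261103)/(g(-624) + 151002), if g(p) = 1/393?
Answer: 38565090/59343787 ≈ 0.64986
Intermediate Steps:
g(p) = 1/393
(-703*(-511) - 261103)/(g(-624) + 151002) = (-703*(-511) - 261103)/(1/393 + 151002) = (359233 - 261103)/(59343787/393) = 98130*(393/59343787) = 38565090/59343787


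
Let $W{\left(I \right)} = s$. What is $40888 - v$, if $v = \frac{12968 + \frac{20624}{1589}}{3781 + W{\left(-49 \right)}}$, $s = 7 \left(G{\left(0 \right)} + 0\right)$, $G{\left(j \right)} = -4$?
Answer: $\frac{27090628480}{662613} \approx 40885.0$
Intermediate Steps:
$s = -28$ ($s = 7 \left(-4 + 0\right) = 7 \left(-4\right) = -28$)
$W{\left(I \right)} = -28$
$v = \frac{2291864}{662613}$ ($v = \frac{12968 + \frac{20624}{1589}}{3781 - 28} = \frac{12968 + 20624 \cdot \frac{1}{1589}}{3753} = \left(12968 + \frac{20624}{1589}\right) \frac{1}{3753} = \frac{20626776}{1589} \cdot \frac{1}{3753} = \frac{2291864}{662613} \approx 3.4588$)
$40888 - v = 40888 - \frac{2291864}{662613} = \frac{27090628480}{662613}$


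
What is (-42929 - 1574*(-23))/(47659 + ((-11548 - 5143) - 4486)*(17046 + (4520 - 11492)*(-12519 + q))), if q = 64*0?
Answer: 6727/1848741760319 ≈ 3.6387e-9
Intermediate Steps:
q = 0
(-42929 - 1574*(-23))/(47659 + ((-11548 - 5143) - 4486)*(17046 + (4520 - 11492)*(-12519 + q))) = (-42929 - 1574*(-23))/(47659 + ((-11548 - 5143) - 4486)*(17046 + (4520 - 11492)*(-12519 + 0))) = (-42929 + 36202)/(47659 + (-16691 - 4486)*(17046 - 6972*(-12519))) = -6727/(47659 - 21177*(17046 + 87282468)) = -6727/(47659 - 21177*87299514) = -6727/(47659 - 1848741807978) = -6727/(-1848741760319) = -6727*(-1/1848741760319) = 6727/1848741760319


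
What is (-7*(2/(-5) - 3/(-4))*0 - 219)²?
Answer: 47961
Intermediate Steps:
(-7*(2/(-5) - 3/(-4))*0 - 219)² = (-7*(2*(-⅕) - 3*(-¼))*0 - 219)² = (-7*(-⅖ + ¾)*0 - 219)² = (-7*7/20*0 - 219)² = (-49/20*0 - 219)² = (0 - 219)² = (-219)² = 47961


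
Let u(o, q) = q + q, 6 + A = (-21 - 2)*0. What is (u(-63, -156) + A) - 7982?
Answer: -8300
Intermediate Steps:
A = -6 (A = -6 + (-21 - 2)*0 = -6 - 23*0 = -6 + 0 = -6)
u(o, q) = 2*q
(u(-63, -156) + A) - 7982 = (2*(-156) - 6) - 7982 = (-312 - 6) - 7982 = -318 - 7982 = -8300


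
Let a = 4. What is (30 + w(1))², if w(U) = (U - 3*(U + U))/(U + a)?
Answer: 841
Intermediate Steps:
w(U) = -5*U/(4 + U) (w(U) = (U - 3*(U + U))/(U + 4) = (U - 6*U)/(4 + U) = (-5*U)/(4 + U) = -5*U/(4 + U))
(30 + w(1))² = (30 - 5*1/(4 + 1))² = (30 - 5*1/5)² = (30 - 5*1*⅕)² = (30 - 1)² = 29² = 841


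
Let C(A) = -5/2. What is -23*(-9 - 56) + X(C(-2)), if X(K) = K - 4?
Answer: 2977/2 ≈ 1488.5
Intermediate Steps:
C(A) = -5/2 (C(A) = -5*1/2 = -5/2)
X(K) = -4 + K
-23*(-9 - 56) + X(C(-2)) = -23*(-9 - 56) + (-4 - 5/2) = -23*(-65) - 13/2 = 1495 - 13/2 = 2977/2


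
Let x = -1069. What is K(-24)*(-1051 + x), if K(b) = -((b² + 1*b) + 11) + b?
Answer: 1244440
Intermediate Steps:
K(b) = -11 - b² (K(b) = -((b² + b) + 11) + b = -((b + b²) + 11) + b = -(11 + b + b²) + b = (-11 - b - b²) + b = -11 - b²)
K(-24)*(-1051 + x) = (-11 - 1*(-24)²)*(-1051 - 1069) = (-11 - 1*576)*(-2120) = (-11 - 576)*(-2120) = -587*(-2120) = 1244440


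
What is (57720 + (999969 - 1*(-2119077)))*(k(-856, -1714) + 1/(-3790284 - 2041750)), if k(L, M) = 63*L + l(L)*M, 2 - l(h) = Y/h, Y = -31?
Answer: -113578896669516384273/624027638 ≈ -1.8201e+11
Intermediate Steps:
l(h) = 2 + 31/h (l(h) = 2 - (-31)/h = 2 + 31/h)
k(L, M) = 63*L + M*(2 + 31/L) (k(L, M) = 63*L + (2 + 31/L)*M = 63*L + M*(2 + 31/L))
(57720 + (999969 - 1*(-2119077)))*(k(-856, -1714) + 1/(-3790284 - 2041750)) = (57720 + (999969 - 1*(-2119077)))*((2*(-1714) + 63*(-856) + 31*(-1714)/(-856)) + 1/(-3790284 - 2041750)) = (57720 + (999969 + 2119077))*((-3428 - 53928 + 31*(-1714)*(-1/856)) + 1/(-5832034)) = (57720 + 3119046)*((-3428 - 53928 + 26567/428) - 1/5832034) = 3176766*(-24521801/428 - 1/5832034) = 3176766*(-71505988586831/1248055276) = -113578896669516384273/624027638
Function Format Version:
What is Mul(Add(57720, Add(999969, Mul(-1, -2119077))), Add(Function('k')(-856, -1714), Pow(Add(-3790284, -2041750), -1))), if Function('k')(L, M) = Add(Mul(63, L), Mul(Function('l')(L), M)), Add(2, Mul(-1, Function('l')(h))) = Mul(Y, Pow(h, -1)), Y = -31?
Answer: Rational(-113578896669516384273, 624027638) ≈ -1.8201e+11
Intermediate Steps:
Function('l')(h) = Add(2, Mul(31, Pow(h, -1))) (Function('l')(h) = Add(2, Mul(-1, Mul(-31, Pow(h, -1)))) = Add(2, Mul(31, Pow(h, -1))))
Function('k')(L, M) = Add(Mul(63, L), Mul(M, Add(2, Mul(31, Pow(L, -1))))) (Function('k')(L, M) = Add(Mul(63, L), Mul(Add(2, Mul(31, Pow(L, -1))), M)) = Add(Mul(63, L), Mul(M, Add(2, Mul(31, Pow(L, -1))))))
Mul(Add(57720, Add(999969, Mul(-1, -2119077))), Add(Function('k')(-856, -1714), Pow(Add(-3790284, -2041750), -1))) = Mul(Add(57720, Add(999969, Mul(-1, -2119077))), Add(Add(Mul(2, -1714), Mul(63, -856), Mul(31, -1714, Pow(-856, -1))), Pow(Add(-3790284, -2041750), -1))) = Mul(Add(57720, Add(999969, 2119077)), Add(Add(-3428, -53928, Mul(31, -1714, Rational(-1, 856))), Pow(-5832034, -1))) = Mul(Add(57720, 3119046), Add(Add(-3428, -53928, Rational(26567, 428)), Rational(-1, 5832034))) = Mul(3176766, Add(Rational(-24521801, 428), Rational(-1, 5832034))) = Mul(3176766, Rational(-71505988586831, 1248055276)) = Rational(-113578896669516384273, 624027638)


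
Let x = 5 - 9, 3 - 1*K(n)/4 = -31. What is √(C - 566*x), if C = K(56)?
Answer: 20*√6 ≈ 48.990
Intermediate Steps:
K(n) = 136 (K(n) = 12 - 4*(-31) = 12 + 124 = 136)
C = 136
x = -4
√(C - 566*x) = √(136 - 566*(-4)) = √(136 + 2264) = √2400 = 20*√6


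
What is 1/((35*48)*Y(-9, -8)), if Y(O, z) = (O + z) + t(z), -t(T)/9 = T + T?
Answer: 1/213360 ≈ 4.6869e-6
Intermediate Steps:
t(T) = -18*T (t(T) = -9*(T + T) = -18*T)
Y(O, z) = O - 17*z (Y(O, z) = (O + z) - 18*z = O - 17*z)
1/((35*48)*Y(-9, -8)) = 1/((35*48)*(-9 - 17*(-8))) = 1/(1680*(-9 + 136)) = 1/(1680*127) = 1/213360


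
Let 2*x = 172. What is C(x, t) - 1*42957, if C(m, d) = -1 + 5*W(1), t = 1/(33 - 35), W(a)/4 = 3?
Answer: -42898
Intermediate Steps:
x = 86 (x = (½)*172 = 86)
W(a) = 12 (W(a) = 4*3 = 12)
t = -½ (t = 1/(-2) = -½ ≈ -0.50000)
C(m, d) = 59 (C(m, d) = -1 + 5*12 = -1 + 60 = 59)
C(x, t) - 1*42957 = 59 - 1*42957 = 59 - 42957 = -42898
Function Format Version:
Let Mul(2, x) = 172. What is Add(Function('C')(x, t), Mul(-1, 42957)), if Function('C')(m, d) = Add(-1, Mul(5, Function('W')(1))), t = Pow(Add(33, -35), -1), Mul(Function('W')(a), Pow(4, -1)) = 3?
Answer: -42898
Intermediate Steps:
x = 86 (x = Mul(Rational(1, 2), 172) = 86)
Function('W')(a) = 12 (Function('W')(a) = Mul(4, 3) = 12)
t = Rational(-1, 2) (t = Pow(-2, -1) = Rational(-1, 2) ≈ -0.50000)
Function('C')(m, d) = 59 (Function('C')(m, d) = Add(-1, Mul(5, 12)) = Add(-1, 60) = 59)
Add(Function('C')(x, t), Mul(-1, 42957)) = Add(59, Mul(-1, 42957)) = Add(59, -42957) = -42898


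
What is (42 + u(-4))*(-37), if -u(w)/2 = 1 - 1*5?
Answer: -1850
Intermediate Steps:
u(w) = 8 (u(w) = -2*(1 - 1*5) = -2*(1 - 5) = -2*(-4) = 8)
(42 + u(-4))*(-37) = (42 + 8)*(-37) = 50*(-37) = -1850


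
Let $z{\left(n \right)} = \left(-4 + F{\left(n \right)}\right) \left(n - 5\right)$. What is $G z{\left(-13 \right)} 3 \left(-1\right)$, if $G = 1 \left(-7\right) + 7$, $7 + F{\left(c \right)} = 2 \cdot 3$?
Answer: $0$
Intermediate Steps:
$F{\left(c \right)} = -1$ ($F{\left(c \right)} = -7 + 2 \cdot 3 = -7 + 6 = -1$)
$G = 0$ ($G = -7 + 7 = 0$)
$z{\left(n \right)} = 25 - 5 n$ ($z{\left(n \right)} = \left(-4 - 1\right) \left(n - 5\right) = - 5 \left(-5 + n\right) = 25 - 5 n$)
$G z{\left(-13 \right)} 3 \left(-1\right) = 0 \left(25 - -65\right) 3 \left(-1\right) = 0 \left(25 + 65\right) \left(-3\right) = 0 \cdot 90 \left(-3\right) = 0 \left(-3\right) = 0$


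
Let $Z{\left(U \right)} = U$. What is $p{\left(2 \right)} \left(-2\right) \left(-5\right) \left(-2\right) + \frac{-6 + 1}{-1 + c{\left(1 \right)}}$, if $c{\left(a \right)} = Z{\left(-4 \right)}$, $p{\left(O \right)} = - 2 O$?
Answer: $81$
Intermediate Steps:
$c{\left(a \right)} = -4$
$p{\left(2 \right)} \left(-2\right) \left(-5\right) \left(-2\right) + \frac{-6 + 1}{-1 + c{\left(1 \right)}} = \left(-2\right) 2 \left(-2\right) \left(-5\right) \left(-2\right) + \frac{-6 + 1}{-1 - 4} = - 4 \cdot 10 \left(-2\right) - \frac{5}{-5} = \left(-4\right) \left(-20\right) - -1 = 80 + 1 = 81$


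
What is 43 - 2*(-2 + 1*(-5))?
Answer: 57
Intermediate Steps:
43 - 2*(-2 + 1*(-5)) = 43 - 2*(-2 - 5) = 43 - 2*(-7) = 43 + 14 = 57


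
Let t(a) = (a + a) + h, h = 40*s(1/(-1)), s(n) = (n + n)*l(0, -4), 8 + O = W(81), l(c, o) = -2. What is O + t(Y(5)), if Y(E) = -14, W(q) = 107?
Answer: 231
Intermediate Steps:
O = 99 (O = -8 + 107 = 99)
s(n) = -4*n (s(n) = (n + n)*(-2) = (2*n)*(-2) = -4*n)
h = 160 (h = 40*(-4/(-1)) = 40*(-4*(-1)) = 40*4 = 160)
t(a) = 160 + 2*a (t(a) = (a + a) + 160 = 2*a + 160 = 160 + 2*a)
O + t(Y(5)) = 99 + (160 + 2*(-14)) = 99 + (160 - 28) = 99 + 132 = 231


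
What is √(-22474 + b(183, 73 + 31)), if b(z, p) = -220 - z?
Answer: I*√22877 ≈ 151.25*I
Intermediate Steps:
√(-22474 + b(183, 73 + 31)) = √(-22474 + (-220 - 1*183)) = √(-22474 + (-220 - 183)) = √(-22474 - 403) = √(-22877) = I*√22877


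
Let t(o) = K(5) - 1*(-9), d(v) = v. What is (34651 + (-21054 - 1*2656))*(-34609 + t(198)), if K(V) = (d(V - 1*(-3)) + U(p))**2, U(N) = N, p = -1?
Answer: -378022491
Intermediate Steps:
K(V) = (2 + V)**2 (K(V) = ((V - 1*(-3)) - 1)**2 = ((V + 3) - 1)**2 = ((3 + V) - 1)**2 = (2 + V)**2)
t(o) = 58 (t(o) = (2 + 5)**2 - 1*(-9) = 7**2 + 9 = 49 + 9 = 58)
(34651 + (-21054 - 1*2656))*(-34609 + t(198)) = (34651 + (-21054 - 1*2656))*(-34609 + 58) = (34651 + (-21054 - 2656))*(-34551) = (34651 - 23710)*(-34551) = 10941*(-34551) = -378022491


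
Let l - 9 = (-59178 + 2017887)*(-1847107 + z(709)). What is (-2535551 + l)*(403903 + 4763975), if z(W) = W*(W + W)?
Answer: -8520466723119280866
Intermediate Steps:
z(W) = 2*W² (z(W) = W*(2*W) = 2*W²)
l = -1648733507196 (l = 9 + (-59178 + 2017887)*(-1847107 + 2*709²) = 9 + 1958709*(-1847107 + 2*502681) = 9 + 1958709*(-1847107 + 1005362) = 9 + 1958709*(-841745) = 9 - 1648733507205 = -1648733507196)
(-2535551 + l)*(403903 + 4763975) = (-2535551 - 1648733507196)*(403903 + 4763975) = -1648736042747*5167878 = -8520466723119280866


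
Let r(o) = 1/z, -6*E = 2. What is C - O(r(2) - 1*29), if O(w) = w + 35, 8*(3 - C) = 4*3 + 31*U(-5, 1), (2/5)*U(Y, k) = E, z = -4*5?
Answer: -293/240 ≈ -1.2208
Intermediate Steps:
E = -1/3 (E = -1/6*2 = -1/3 ≈ -0.33333)
z = -20
U(Y, k) = -5/6 (U(Y, k) = (5/2)*(-1/3) = -5/6)
r(o) = -1/20 (r(o) = 1/(-20) = -1/20)
C = 227/48 (C = 3 - (4*3 + 31*(-5/6))/8 = 3 - (12 - 155/6)/8 = 3 - 1/8*(-83/6) = 3 + 83/48 = 227/48 ≈ 4.7292)
O(w) = 35 + w
C - O(r(2) - 1*29) = 227/48 - (35 + (-1/20 - 1*29)) = 227/48 - (35 + (-1/20 - 29)) = 227/48 - (35 - 581/20) = 227/48 - 1*119/20 = 227/48 - 119/20 = -293/240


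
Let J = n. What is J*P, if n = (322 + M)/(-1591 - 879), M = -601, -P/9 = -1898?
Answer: 183303/95 ≈ 1929.5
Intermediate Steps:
P = 17082 (P = -9*(-1898) = 17082)
n = 279/2470 (n = (322 - 601)/(-1591 - 879) = -279/(-2470) = -279*(-1/2470) = 279/2470 ≈ 0.11296)
J = 279/2470 ≈ 0.11296
J*P = (279/2470)*17082 = 183303/95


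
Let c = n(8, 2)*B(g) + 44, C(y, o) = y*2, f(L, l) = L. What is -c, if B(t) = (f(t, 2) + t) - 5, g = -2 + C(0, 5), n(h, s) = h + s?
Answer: 46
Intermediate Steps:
C(y, o) = 2*y
g = -2 (g = -2 + 2*0 = -2 + 0 = -2)
B(t) = -5 + 2*t (B(t) = (t + t) - 5 = 2*t - 5 = -5 + 2*t)
c = -46 (c = (8 + 2)*(-5 + 2*(-2)) + 44 = 10*(-5 - 4) + 44 = 10*(-9) + 44 = -90 + 44 = -46)
-c = -1*(-46) = 46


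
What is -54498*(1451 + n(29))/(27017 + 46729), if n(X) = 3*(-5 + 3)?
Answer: -772055/723 ≈ -1067.8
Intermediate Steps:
n(X) = -6 (n(X) = 3*(-2) = -6)
-54498*(1451 + n(29))/(27017 + 46729) = -54498*(1451 - 6)/(27017 + 46729) = -54498/(73746/1445) = -54498/(73746*(1/1445)) = -54498/4338/85 = -54498*85/4338 = -772055/723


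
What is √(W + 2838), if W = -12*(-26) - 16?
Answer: √3134 ≈ 55.982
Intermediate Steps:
W = 296 (W = 312 - 16 = 296)
√(W + 2838) = √(296 + 2838) = √3134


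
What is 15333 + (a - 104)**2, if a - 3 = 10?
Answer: 23614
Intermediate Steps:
a = 13 (a = 3 + 10 = 13)
15333 + (a - 104)**2 = 15333 + (13 - 104)**2 = 15333 + (-91)**2 = 15333 + 8281 = 23614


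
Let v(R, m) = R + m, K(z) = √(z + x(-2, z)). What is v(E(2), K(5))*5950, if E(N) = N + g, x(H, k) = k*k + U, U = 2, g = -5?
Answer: -17850 + 23800*√2 ≈ 15808.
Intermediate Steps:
x(H, k) = 2 + k² (x(H, k) = k*k + 2 = k² + 2 = 2 + k²)
E(N) = -5 + N (E(N) = N - 5 = -5 + N)
K(z) = √(2 + z + z²) (K(z) = √(z + (2 + z²)) = √(2 + z + z²))
v(E(2), K(5))*5950 = ((-5 + 2) + √(2 + 5 + 5²))*5950 = (-3 + √(2 + 5 + 25))*5950 = (-3 + √32)*5950 = (-3 + 4*√2)*5950 = -17850 + 23800*√2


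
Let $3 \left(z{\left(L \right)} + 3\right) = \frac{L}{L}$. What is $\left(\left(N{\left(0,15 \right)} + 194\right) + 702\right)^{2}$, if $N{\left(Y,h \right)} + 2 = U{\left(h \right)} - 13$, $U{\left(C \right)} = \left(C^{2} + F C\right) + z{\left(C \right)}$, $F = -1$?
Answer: $\frac{10660225}{9} \approx 1.1845 \cdot 10^{6}$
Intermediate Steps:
$z{\left(L \right)} = - \frac{8}{3}$ ($z{\left(L \right)} = -3 + \frac{L \frac{1}{L}}{3} = -3 + \frac{1}{3} \cdot 1 = -3 + \frac{1}{3} = - \frac{8}{3}$)
$U{\left(C \right)} = - \frac{8}{3} + C^{2} - C$ ($U{\left(C \right)} = \left(C^{2} - C\right) - \frac{8}{3} = - \frac{8}{3} + C^{2} - C$)
$N{\left(Y,h \right)} = - \frac{53}{3} + h^{2} - h$ ($N{\left(Y,h \right)} = -2 - \left(\frac{47}{3} + h - h^{2}\right) = - \frac{53}{3} + h^{2} - h$)
$\left(\left(N{\left(0,15 \right)} + 194\right) + 702\right)^{2} = \left(\left(\left(- \frac{53}{3} + 15^{2} - 15\right) + 194\right) + 702\right)^{2} = \left(\left(\left(- \frac{53}{3} + 225 - 15\right) + 194\right) + 702\right)^{2} = \left(\left(\frac{577}{3} + 194\right) + 702\right)^{2} = \left(\frac{1159}{3} + 702\right)^{2} = \left(\frac{3265}{3}\right)^{2} = \frac{10660225}{9}$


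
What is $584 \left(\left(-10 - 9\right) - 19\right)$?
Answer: $-22192$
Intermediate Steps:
$584 \left(\left(-10 - 9\right) - 19\right) = 584 \left(-19 - 19\right) = 584 \left(-38\right) = -22192$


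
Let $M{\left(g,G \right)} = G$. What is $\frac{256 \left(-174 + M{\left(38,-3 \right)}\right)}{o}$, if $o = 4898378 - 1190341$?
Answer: $- \frac{45312}{3708037} \approx -0.01222$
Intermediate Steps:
$o = 3708037$ ($o = 4898378 - 1190341 = 3708037$)
$\frac{256 \left(-174 + M{\left(38,-3 \right)}\right)}{o} = \frac{256 \left(-174 - 3\right)}{3708037} = 256 \left(-177\right) \frac{1}{3708037} = \left(-45312\right) \frac{1}{3708037} = - \frac{45312}{3708037}$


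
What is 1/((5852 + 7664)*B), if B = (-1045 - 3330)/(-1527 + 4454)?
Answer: -2927/59132500 ≈ -4.9499e-5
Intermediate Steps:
B = -4375/2927 ≈ -1.4947
1/((5852 + 7664)*B) = 1/((5852 + 7664)*(-4375/2927)) = -2927/4375/13516 = (1/13516)*(-2927/4375) = -2927/59132500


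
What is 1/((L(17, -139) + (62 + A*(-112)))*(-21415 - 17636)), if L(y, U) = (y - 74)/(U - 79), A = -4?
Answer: -218/4343916087 ≈ -5.0185e-8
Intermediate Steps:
L(y, U) = (-74 + y)/(-79 + U)
1/((L(17, -139) + (62 + A*(-112)))*(-21415 - 17636)) = 1/(((-74 + 17)/(-79 - 139) + (62 - 4*(-112)))*(-21415 - 17636)) = 1/((-57/(-218) + (62 + 448))*(-39051)) = 1/((-1/218*(-57) + 510)*(-39051)) = 1/((57/218 + 510)*(-39051)) = 1/((111237/218)*(-39051)) = 1/(-4343916087/218) = -218/4343916087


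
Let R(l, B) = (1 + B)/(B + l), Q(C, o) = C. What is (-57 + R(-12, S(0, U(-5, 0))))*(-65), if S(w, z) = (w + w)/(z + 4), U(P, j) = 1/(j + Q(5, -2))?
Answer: 44525/12 ≈ 3710.4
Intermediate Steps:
U(P, j) = 1/(5 + j) (U(P, j) = 1/(j + 5) = 1/(5 + j))
S(w, z) = 2*w/(4 + z) (S(w, z) = (2*w)/(4 + z) = 2*w/(4 + z))
R(l, B) = (1 + B)/(B + l)
(-57 + R(-12, S(0, U(-5, 0))))*(-65) = (-57 + (1 + 2*0/(4 + 1/(5 + 0)))/(2*0/(4 + 1/(5 + 0)) - 12))*(-65) = (-57 + (1 + 2*0/(4 + 1/5))/(2*0/(4 + 1/5) - 12))*(-65) = (-57 + (1 + 2*0/(21/5))/(2*0/(21/5) - 12))*(-65) = (-57 + (1 + 2*0*(5/21))/(2*0*(5/21) - 12))*(-65) = (-57 + (1 + 0)/(0 - 12))*(-65) = (-57 + 1/(-12))*(-65) = (-57 - 1/12*1)*(-65) = (-57 - 1/12)*(-65) = -685/12*(-65) = 44525/12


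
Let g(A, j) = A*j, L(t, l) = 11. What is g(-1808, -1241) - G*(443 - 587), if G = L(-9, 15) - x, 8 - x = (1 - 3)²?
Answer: 2244736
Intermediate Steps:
x = 4 (x = 8 - (1 - 3)² = 8 - 1*(-2)² = 8 - 1*4 = 8 - 4 = 4)
G = 7 (G = 11 - 1*4 = 11 - 4 = 7)
g(-1808, -1241) - G*(443 - 587) = -1808*(-1241) - 7*(443 - 587) = 2243728 - 7*(-144) = 2243728 - 1*(-1008) = 2243728 + 1008 = 2244736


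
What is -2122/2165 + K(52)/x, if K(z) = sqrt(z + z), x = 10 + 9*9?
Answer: -2122/2165 + 2*sqrt(26)/91 ≈ -0.86807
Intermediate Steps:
x = 91 (x = 10 + 81 = 91)
K(z) = sqrt(2)*sqrt(z) (K(z) = sqrt(2*z) = sqrt(2)*sqrt(z))
-2122/2165 + K(52)/x = -2122/2165 + (sqrt(2)*sqrt(52))/91 = -2122*1/2165 + (sqrt(2)*(2*sqrt(13)))*(1/91) = -2122/2165 + (2*sqrt(26))*(1/91) = -2122/2165 + 2*sqrt(26)/91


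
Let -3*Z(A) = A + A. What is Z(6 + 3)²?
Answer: 36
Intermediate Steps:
Z(A) = -2*A/3 (Z(A) = -(A + A)/3 = -2*A/3)
Z(6 + 3)² = (-2*(6 + 3)/3)² = (-⅔*9)² = (-6)² = 36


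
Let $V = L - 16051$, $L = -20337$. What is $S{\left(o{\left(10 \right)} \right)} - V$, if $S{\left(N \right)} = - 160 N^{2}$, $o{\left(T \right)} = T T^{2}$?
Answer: $-159963612$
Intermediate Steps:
$o{\left(T \right)} = T^{3}$
$V = -36388$ ($V = -20337 - 16051 = -36388$)
$S{\left(o{\left(10 \right)} \right)} - V = - 160 \left(10^{3}\right)^{2} - -36388 = - 160 \cdot 1000^{2} + 36388 = \left(-160\right) 1000000 + 36388 = -160000000 + 36388 = -159963612$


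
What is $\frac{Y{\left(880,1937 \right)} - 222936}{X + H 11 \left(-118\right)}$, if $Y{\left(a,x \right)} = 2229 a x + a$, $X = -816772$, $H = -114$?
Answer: $- \frac{474905273}{83600} \approx -5680.7$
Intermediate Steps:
$Y{\left(a,x \right)} = a + 2229 a x$ ($Y{\left(a,x \right)} = 2229 a x + a = a + 2229 a x$)
$\frac{Y{\left(880,1937 \right)} - 222936}{X + H 11 \left(-118\right)} = \frac{880 \left(1 + 2229 \cdot 1937\right) - 222936}{-816772 + \left(-114\right) 11 \left(-118\right)} = \frac{880 \left(1 + 4317573\right) - 222936}{-816772 - -147972} = \frac{880 \cdot 4317574 - 222936}{-816772 + 147972} = \frac{3799465120 - 222936}{-668800} = 3799242184 \left(- \frac{1}{668800}\right) = - \frac{474905273}{83600}$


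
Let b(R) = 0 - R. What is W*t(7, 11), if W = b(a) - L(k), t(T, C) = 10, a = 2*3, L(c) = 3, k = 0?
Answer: -90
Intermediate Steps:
a = 6
b(R) = -R
W = -9 (W = -1*6 - 1*3 = -6 - 3 = -9)
W*t(7, 11) = -9*10 = -90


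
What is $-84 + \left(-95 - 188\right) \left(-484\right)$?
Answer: $136888$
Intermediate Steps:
$-84 + \left(-95 - 188\right) \left(-484\right) = -84 - -136972 = -84 + 136972 = 136888$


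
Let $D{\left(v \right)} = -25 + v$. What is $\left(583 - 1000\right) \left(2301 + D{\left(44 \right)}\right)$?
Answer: $-967440$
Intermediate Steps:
$\left(583 - 1000\right) \left(2301 + D{\left(44 \right)}\right) = \left(583 - 1000\right) \left(2301 + \left(-25 + 44\right)\right) = - 417 \left(2301 + 19\right) = \left(-417\right) 2320 = -967440$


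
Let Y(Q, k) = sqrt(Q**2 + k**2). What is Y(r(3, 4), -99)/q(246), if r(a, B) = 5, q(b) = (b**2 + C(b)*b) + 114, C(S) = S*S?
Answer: 17*sqrt(34)/14947566 ≈ 6.6316e-6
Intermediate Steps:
C(S) = S**2
q(b) = 114 + b**2 + b**3 (q(b) = (b**2 + b**2*b) + 114 = (b**2 + b**3) + 114 = 114 + b**2 + b**3)
Y(r(3, 4), -99)/q(246) = sqrt(5**2 + (-99)**2)/(114 + 246**2 + 246**3) = sqrt(25 + 9801)/(114 + 60516 + 14886936) = sqrt(9826)/14947566 = (17*sqrt(34))*(1/14947566) = 17*sqrt(34)/14947566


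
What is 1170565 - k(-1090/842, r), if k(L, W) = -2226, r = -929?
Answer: 1172791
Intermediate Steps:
1170565 - k(-1090/842, r) = 1170565 - 1*(-2226) = 1170565 + 2226 = 1172791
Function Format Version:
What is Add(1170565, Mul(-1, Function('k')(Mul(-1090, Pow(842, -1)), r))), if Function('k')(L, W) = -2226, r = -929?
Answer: 1172791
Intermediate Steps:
Add(1170565, Mul(-1, Function('k')(Mul(-1090, Pow(842, -1)), r))) = Add(1170565, Mul(-1, -2226)) = Add(1170565, 2226) = 1172791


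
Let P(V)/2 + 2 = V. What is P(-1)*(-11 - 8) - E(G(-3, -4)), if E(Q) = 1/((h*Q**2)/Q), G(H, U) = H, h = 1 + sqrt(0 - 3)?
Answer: 1369/12 - I*sqrt(3)/12 ≈ 114.08 - 0.14434*I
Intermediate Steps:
P(V) = -4 + 2*V
h = 1 + I*sqrt(3) (h = 1 + sqrt(-3) = 1 + I*sqrt(3) ≈ 1.0 + 1.732*I)
E(Q) = 1/(Q*(1 + I*sqrt(3))) (E(Q) = 1/(((1 + I*sqrt(3))*Q**2)/Q) = 1/((Q**2*(1 + I*sqrt(3)))/Q) = 1/(Q*(1 + I*sqrt(3))))
P(-1)*(-11 - 8) - E(G(-3, -4)) = (-4 + 2*(-1))*(-11 - 8) - 1/((-3)*(1 + I*sqrt(3))) = (-4 - 2)*(-19) - (-1)/(3*(1 + I*sqrt(3))) = -6*(-19) + 1/(3*(1 + I*sqrt(3))) = 114 + 1/(3*(1 + I*sqrt(3)))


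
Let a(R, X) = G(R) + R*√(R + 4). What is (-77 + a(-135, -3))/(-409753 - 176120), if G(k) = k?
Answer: 212/585873 + 5*I*√131/21699 ≈ 0.00036185 + 0.0026373*I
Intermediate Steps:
a(R, X) = R + R*√(4 + R) (a(R, X) = R + R*√(R + 4) = R + R*√(4 + R))
(-77 + a(-135, -3))/(-409753 - 176120) = (-77 - 135*(1 + √(4 - 135)))/(-409753 - 176120) = (-77 - 135*(1 + √(-131)))/(-585873) = (-77 - 135*(1 + I*√131))*(-1/585873) = (-77 + (-135 - 135*I*√131))*(-1/585873) = (-212 - 135*I*√131)*(-1/585873) = 212/585873 + 5*I*√131/21699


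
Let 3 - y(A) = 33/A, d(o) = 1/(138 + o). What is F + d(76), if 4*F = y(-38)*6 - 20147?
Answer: -20455813/4066 ≈ -5030.9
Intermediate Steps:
y(A) = 3 - 33/A
F = -95588/19 (F = ((3 - 33/(-38))*6 - 20147)/4 = ((3 - 33*(-1/38))*6 - 20147)/4 = ((3 + 33/38)*6 - 20147)/4 = ((147/38)*6 - 20147)/4 = (441/19 - 20147)/4 = (¼)*(-382352/19) = -95588/19 ≈ -5030.9)
F + d(76) = -95588/19 + 1/(138 + 76) = -95588/19 + 1/214 = -20455813/4066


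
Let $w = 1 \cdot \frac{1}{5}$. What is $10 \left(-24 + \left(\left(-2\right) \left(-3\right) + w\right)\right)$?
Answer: $-178$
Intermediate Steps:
$w = \frac{1}{5}$ ($w = 1 \cdot \frac{1}{5} = \frac{1}{5} \approx 0.2$)
$10 \left(-24 + \left(\left(-2\right) \left(-3\right) + w\right)\right) = 10 \left(-24 + \left(\left(-2\right) \left(-3\right) + \frac{1}{5}\right)\right) = 10 \left(-24 + \left(6 + \frac{1}{5}\right)\right) = 10 \left(-24 + \frac{31}{5}\right) = 10 \left(- \frac{89}{5}\right) = -178$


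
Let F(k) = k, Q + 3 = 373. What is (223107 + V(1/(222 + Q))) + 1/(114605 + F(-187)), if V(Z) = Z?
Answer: 7556127248401/33867728 ≈ 2.2311e+5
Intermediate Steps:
Q = 370 (Q = -3 + 373 = 370)
(223107 + V(1/(222 + Q))) + 1/(114605 + F(-187)) = (223107 + 1/(222 + 370)) + 1/(114605 - 187) = (223107 + 1/592) + 1/114418 = 132079345/592 + 1/114418 = 7556127248401/33867728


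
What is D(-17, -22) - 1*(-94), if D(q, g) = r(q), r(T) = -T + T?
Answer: 94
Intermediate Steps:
r(T) = 0
D(q, g) = 0
D(-17, -22) - 1*(-94) = 0 - 1*(-94) = 0 + 94 = 94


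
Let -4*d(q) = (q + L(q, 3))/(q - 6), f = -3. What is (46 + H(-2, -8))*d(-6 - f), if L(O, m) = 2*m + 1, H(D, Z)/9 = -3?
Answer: 19/9 ≈ 2.1111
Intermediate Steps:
H(D, Z) = -27 (H(D, Z) = 9*(-3) = -27)
L(O, m) = 1 + 2*m
d(q) = -(7 + q)/(4*(-6 + q)) (d(q) = -(q + (1 + 2*3))/(4*(q - 6)) = -(q + (1 + 6))/(4*(-6 + q)) = -(q + 7)/(4*(-6 + q)) = -(7 + q)/(4*(-6 + q)))
(46 + H(-2, -8))*d(-6 - f) = (46 - 27)*((-7 - (-6 - 1*(-3)))/(4*(-6 + (-6 - 1*(-3))))) = 19*((-7 - (-6 + 3))/(4*(-6 + (-6 + 3)))) = 19*((-7 - 1*(-3))/(4*(-6 - 3))) = 19*((¼)*(-7 + 3)/(-9)) = 19*((¼)*(-⅑)*(-4)) = 19*(⅑) = 19/9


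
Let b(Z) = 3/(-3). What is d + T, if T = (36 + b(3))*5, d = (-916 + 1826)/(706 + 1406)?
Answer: 185255/1056 ≈ 175.43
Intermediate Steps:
b(Z) = -1 (b(Z) = 3*(-⅓) = -1)
d = 455/1056 (d = 910/2112 = 910*(1/2112) = 455/1056 ≈ 0.43087)
T = 175 (T = (36 - 1)*5 = 35*5 = 175)
d + T = 455/1056 + 175 = 185255/1056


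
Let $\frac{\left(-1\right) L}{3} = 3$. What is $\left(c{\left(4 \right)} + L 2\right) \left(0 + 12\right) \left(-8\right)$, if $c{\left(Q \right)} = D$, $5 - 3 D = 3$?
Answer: $1664$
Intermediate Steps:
$D = \frac{2}{3}$ ($D = \frac{5}{3} - 1 = \frac{2}{3} \approx 0.66667$)
$c{\left(Q \right)} = \frac{2}{3}$
$L = -9$ ($L = \left(-3\right) 3 = -9$)
$\left(c{\left(4 \right)} + L 2\right) \left(0 + 12\right) \left(-8\right) = \left(\frac{2}{3} - 18\right) \left(0 + 12\right) \left(-8\right) = \left(\frac{2}{3} - 18\right) 12 \left(-8\right) = \left(- \frac{52}{3}\right) \left(-96\right) = 1664$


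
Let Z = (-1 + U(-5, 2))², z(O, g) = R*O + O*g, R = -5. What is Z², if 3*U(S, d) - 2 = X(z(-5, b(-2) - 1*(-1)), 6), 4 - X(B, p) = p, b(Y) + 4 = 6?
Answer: 1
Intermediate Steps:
b(Y) = 2 (b(Y) = -4 + 6 = 2)
z(O, g) = -5*O + O*g
X(B, p) = 4 - p
U(S, d) = 0 (U(S, d) = ⅔ + (4 - 1*6)/3 = ⅔ + (4 - 6)/3 = ⅔ + (⅓)*(-2) = ⅔ - ⅔ = 0)
Z = 1 (Z = (-1 + 0)² = (-1)² = 1)
Z² = 1² = 1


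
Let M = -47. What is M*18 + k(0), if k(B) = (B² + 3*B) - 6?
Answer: -852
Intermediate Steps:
k(B) = -6 + B² + 3*B
M*18 + k(0) = -47*18 + (-6 + 0² + 3*0) = -846 + (-6 + 0 + 0) = -846 - 6 = -852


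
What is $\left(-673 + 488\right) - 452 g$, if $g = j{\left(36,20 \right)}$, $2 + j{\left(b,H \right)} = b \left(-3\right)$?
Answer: $49535$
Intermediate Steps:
$j{\left(b,H \right)} = -2 - 3 b$ ($j{\left(b,H \right)} = -2 + b \left(-3\right) = -2 - 3 b$)
$g = -110$ ($g = -2 - 108 = -110$)
$\left(-673 + 488\right) - 452 g = \left(-673 + 488\right) - -49720 = -185 + 49720 = 49535$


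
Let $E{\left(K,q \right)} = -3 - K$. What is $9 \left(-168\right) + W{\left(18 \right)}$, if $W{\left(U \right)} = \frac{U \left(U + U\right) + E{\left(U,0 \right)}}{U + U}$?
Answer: $- \frac{17935}{12} \approx -1494.6$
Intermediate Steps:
$W{\left(U \right)} = \frac{-3 - U + 2 U^{2}}{2 U}$ ($W{\left(U \right)} = \frac{U \left(U + U\right) - \left(3 + U\right)}{U + U} = \frac{U 2 U - \left(3 + U\right)}{2 U} = \left(2 U^{2} - \left(3 + U\right)\right) \frac{1}{2 U} = \left(-3 - U + 2 U^{2}\right) \frac{1}{2 U} = \frac{-3 - U + 2 U^{2}}{2 U}$)
$9 \left(-168\right) + W{\left(18 \right)} = 9 \left(-168\right) - \left(- \frac{35}{2} + \frac{1}{12}\right) = -1512 - - \frac{209}{12} = -1512 + \frac{209}{12} = - \frac{17935}{12}$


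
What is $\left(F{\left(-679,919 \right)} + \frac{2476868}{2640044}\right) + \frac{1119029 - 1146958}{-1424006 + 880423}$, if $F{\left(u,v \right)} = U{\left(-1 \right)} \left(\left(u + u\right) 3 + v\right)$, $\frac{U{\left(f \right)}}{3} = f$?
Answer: $\frac{3396120267125775}{358770759413} \approx 9466.0$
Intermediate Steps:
$U{\left(f \right)} = 3 f$
$F{\left(u,v \right)} = - 18 u - 3 v$ ($F{\left(u,v \right)} = 3 \left(-1\right) \left(\left(u + u\right) 3 + v\right) = - 3 \left(2 u 3 + v\right) = - 3 \left(6 u + v\right) = - 3 \left(v + 6 u\right) = - 18 u - 3 v$)
$\left(F{\left(-679,919 \right)} + \frac{2476868}{2640044}\right) + \frac{1119029 - 1146958}{-1424006 + 880423} = \left(\left(\left(-18\right) \left(-679\right) - 2757\right) + \frac{2476868}{2640044}\right) + \frac{1119029 - 1146958}{-1424006 + 880423} = \left(\left(12222 - 2757\right) + 2476868 \cdot \frac{1}{2640044}\right) - \frac{27929}{-543583} = \left(9465 + \frac{619217}{660011}\right) - - \frac{27929}{543583} = \frac{6247623332}{660011} + \frac{27929}{543583} = \frac{3396120267125775}{358770759413}$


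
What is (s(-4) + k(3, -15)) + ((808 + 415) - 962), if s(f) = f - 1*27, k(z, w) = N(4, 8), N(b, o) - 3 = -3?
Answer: 230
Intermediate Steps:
N(b, o) = 0 (N(b, o) = 3 - 3 = 0)
k(z, w) = 0
s(f) = -27 + f (s(f) = f - 27 = -27 + f)
(s(-4) + k(3, -15)) + ((808 + 415) - 962) = ((-27 - 4) + 0) + ((808 + 415) - 962) = (-31 + 0) + (1223 - 962) = -31 + 261 = 230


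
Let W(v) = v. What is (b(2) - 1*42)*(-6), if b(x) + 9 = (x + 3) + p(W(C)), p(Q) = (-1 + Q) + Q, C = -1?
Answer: 294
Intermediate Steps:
p(Q) = -1 + 2*Q
b(x) = -9 + x (b(x) = -9 + ((x + 3) + (-1 + 2*(-1))) = -9 + ((3 + x) + (-1 - 2)) = -9 + ((3 + x) - 3) = -9 + x)
(b(2) - 1*42)*(-6) = ((-9 + 2) - 1*42)*(-6) = (-7 - 42)*(-6) = -49*(-6) = 294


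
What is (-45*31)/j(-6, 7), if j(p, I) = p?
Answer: 465/2 ≈ 232.50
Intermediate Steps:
(-45*31)/j(-6, 7) = -45*31/(-6) = -1395*(-1/6) = 465/2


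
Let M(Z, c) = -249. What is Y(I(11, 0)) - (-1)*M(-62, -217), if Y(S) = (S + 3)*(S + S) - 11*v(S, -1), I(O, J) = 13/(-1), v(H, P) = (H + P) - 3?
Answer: 198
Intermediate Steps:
v(H, P) = -3 + H + P
I(O, J) = -13 (I(O, J) = 13*(-1) = -13)
Y(S) = 44 - 11*S + 2*S*(3 + S) (Y(S) = (S + 3)*(S + S) - 11*(-3 + S - 1) = (3 + S)*(2*S) - 11*(-4 + S) = 2*S*(3 + S) + (44 - 11*S) = 44 - 11*S + 2*S*(3 + S))
Y(I(11, 0)) - (-1)*M(-62, -217) = (44 - 5*(-13) + 2*(-13)²) - (-1)*(-249) = (44 + 65 + 2*169) - 1*249 = (44 + 65 + 338) - 249 = 447 - 249 = 198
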